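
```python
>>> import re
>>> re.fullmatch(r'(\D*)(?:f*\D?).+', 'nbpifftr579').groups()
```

Pattern: zero or more of a non-digit (captured); then zero or more of a literal 'f', then optionally a non-digit (non-capturing group); then one or more of any character.
For `fullmatch`, every character of the input must be accounted for by the pattern.
The match spans [0:11] → 'nbpifftr579'.
Captured: group 1 = 'nbpifftr'.

('nbpifftr',)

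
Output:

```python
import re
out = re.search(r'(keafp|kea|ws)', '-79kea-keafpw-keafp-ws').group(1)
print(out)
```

Unlike `match`, `search` isn't anchored — it looks for the pattern anywhere in the string.
The match spans [3:6] → 'kea'.
Captured: group 1 = 'kea'.

kea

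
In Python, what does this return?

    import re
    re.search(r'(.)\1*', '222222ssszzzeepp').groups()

('2',)

A backreference is literal: `\1` must see the identical characters the first group matched.
`re.search` scans for the first position where the pattern succeeds.
The match spans [0:6] → '222222'.
Captured: group 1 = '2'.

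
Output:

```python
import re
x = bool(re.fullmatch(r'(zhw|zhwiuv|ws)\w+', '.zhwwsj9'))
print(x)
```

`re.fullmatch` is like wrapping the pattern in `^…$` (in single-line mode).
Here the string isn't matched end-to-end, so the call returns None, and `bool(None)` is False.

False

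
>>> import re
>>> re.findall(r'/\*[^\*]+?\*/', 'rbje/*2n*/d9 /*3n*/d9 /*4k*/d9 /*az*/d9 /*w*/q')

['/*2n*/', '/*3n*/', '/*4k*/', '/*az*/', '/*w*/']

Scanning left to right: at [4:10] → '/*2n*/'; at [13:19] → '/*3n*/'; at [22:28] → '/*4k*/'; at [31:37] → '/*az*/'; at [40:45] → '/*w*/'.
No capturing groups, so `findall` returns the 5 full match strings.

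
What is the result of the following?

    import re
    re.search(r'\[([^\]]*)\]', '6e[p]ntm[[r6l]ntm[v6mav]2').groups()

The match spans [2:5] → '[p]'.
Captured: group 1 = 'p'.

('p',)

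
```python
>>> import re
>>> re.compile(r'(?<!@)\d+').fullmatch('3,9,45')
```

`fullmatch` succeeds only if the pattern covers the string from start to end.
Here the pattern can't cover the whole string, so the call returns None.

None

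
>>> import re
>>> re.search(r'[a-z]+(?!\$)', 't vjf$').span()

The negative lookaround is zero-width — it rules out positions where the adjacent text would match, without consuming anything.
The match spans [0:1] → 't'.

(0, 1)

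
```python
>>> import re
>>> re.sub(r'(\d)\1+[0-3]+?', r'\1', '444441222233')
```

`\1` has to match the exact text group 1 already captured.
Each match is replaced using the text its own group 1 captured.

'423'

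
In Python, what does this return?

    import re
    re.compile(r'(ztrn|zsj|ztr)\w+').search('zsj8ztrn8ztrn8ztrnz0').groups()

('zsj',)

Unlike `match`, `search` isn't anchored — it looks for the pattern anywhere in the string.
The match spans [0:20] → 'zsj8ztrn8ztrn8ztrnz0'.
Captured: group 1 = 'zsj'.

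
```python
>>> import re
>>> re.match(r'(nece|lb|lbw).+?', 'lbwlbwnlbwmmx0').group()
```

'lbw'

`|` is ordered: at each position the engine commits to the first alternative that works.
`re.match` only tries the pattern at the start of the string.
The match spans [0:3] → 'lbw'.
Captured: group 1 = 'lb'.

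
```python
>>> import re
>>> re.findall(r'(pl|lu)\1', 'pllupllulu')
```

After group 1 captures some text, `\1` only succeeds where that same text appears again.
`findall` collects group 1 from the one match (1 total).

['lu']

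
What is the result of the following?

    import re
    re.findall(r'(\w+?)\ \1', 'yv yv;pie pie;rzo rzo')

['yv', 'pie', 'rzo']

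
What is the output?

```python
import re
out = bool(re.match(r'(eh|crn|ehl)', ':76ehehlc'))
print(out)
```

`re.match` only tries the pattern at the start of the string.
Here the string doesn't start with a match, so the call returns None, and `bool(None)` is False.

False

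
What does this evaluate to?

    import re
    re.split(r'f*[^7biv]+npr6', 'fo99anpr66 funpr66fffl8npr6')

This matches zero or more of the literal 'f', then one or more of any character except [7biv]; then the literal 'npr', then a literal '6'.
Matches to split on: at [0:27] → 'fo99anpr66 funpr66fffl8npr6'.
`split` removes every match and returns the 2 fragments in between.

['', '']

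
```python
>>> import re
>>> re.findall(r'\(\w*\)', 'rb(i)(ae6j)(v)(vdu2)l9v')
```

['(i)', '(ae6j)', '(v)', '(vdu2)']

No capturing groups, so `findall` returns the 4 full match strings.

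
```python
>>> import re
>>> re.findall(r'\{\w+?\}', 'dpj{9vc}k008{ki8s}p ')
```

`findall` yields the raw match text (2 of them) because the pattern has no groups.

['{9vc}', '{ki8s}']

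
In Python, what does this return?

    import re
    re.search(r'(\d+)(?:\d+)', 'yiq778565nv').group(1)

'77856'

The match spans [3:9] → '778565'.
Captured: group 1 = '77856'.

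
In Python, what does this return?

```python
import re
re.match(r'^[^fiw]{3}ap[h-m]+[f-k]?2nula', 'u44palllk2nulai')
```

None

`match` is anchored at position 0; if the pattern doesn't fit there, it returns None.
Here position 0 doesn't satisfy it, so the call returns None.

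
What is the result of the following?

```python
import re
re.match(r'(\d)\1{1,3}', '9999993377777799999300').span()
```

(0, 4)

`match` is anchored at position 0; if the pattern doesn't fit there, it returns None.
The match spans [0:4] → '9999'.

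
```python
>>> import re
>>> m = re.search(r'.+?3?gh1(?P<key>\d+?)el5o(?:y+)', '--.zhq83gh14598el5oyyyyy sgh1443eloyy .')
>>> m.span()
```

The pattern matches one or more of any character (lazy), then optionally the literal '3', then the literal 'gh1'; then one or more of a digit (lazy) (captured as 'key'); then the literal 'e', then the literal 'l5o'; then one or more of a literal 'y' (non-capturing group).
`re.search` tries every starting position until one works.
The match spans [0:24] → '--.zhq83gh14598el5oyyyyy'.
Captured: group 1 = '4598'.

(0, 24)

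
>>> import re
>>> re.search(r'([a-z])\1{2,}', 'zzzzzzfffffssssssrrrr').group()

'zzzzzz'

After group 1 captures some text, `\1` only succeeds where that same text appears again.
`re.search` scans for the first position where the pattern succeeds.
The match spans [0:6] → 'zzzzzz'.
Captured: group 1 = 'z'.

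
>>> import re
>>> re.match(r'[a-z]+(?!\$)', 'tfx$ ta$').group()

'tf'

`(?!…)`/`(?<!…)` only lets a position through if the neighbouring text does NOT match; no characters are consumed.
`re.match` won't scan ahead — the pattern has to work from the very first character.
The match spans [0:2] → 'tf'.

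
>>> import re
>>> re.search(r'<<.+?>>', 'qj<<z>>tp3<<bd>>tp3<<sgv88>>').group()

The match spans [2:7] → '<<z>>'.

'<<z>>'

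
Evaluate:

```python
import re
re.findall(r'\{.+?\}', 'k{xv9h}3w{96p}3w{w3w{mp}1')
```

Lazy quantifiers expand one character at a time until the remainder of the pattern can match.
Walking the string: at [1:7] → '{xv9h}'; at [9:14] → '{96p}'; at [16:24] → '{w3w{mp}'.
No capturing groups, so `findall` returns the 3 full match strings.

['{xv9h}', '{96p}', '{w3w{mp}']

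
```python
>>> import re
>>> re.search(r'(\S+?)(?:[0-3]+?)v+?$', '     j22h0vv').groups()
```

The match spans [5:12] → 'j22h0vv'.
Captured: group 1 = 'j22h'.

('j22h',)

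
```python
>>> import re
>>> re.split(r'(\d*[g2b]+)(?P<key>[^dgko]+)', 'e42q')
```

['e', '42', 'q', '']

The pattern matches zero or more of a digit, then one or more of one of [g2b] (captured); then one or more of any character except [dgko] (captured as 'key').
With a capturing group present, the delimiter's captured portion is kept in the result list.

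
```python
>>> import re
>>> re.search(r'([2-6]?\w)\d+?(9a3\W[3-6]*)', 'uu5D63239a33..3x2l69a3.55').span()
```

The match spans [16:25] → '2l69a3.55'.

(16, 25)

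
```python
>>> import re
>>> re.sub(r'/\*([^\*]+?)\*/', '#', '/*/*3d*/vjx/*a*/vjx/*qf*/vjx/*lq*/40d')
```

'/*#vjx#vjx#vjx#40d'

Every occurrence is swapped for '#'.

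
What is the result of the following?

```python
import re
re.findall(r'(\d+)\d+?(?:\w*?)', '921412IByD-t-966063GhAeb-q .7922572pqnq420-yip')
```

This matches one or more of a digit (captured); then one or more of a digit (lazy); then zero or more of a word character (lazy) (non-capturing group).
Lazy quantifiers expand one character at a time until the remainder of the pattern can match.
Scanning left to right: at [0:6] match '921412', group 1 = '92141'; at [13:19] match '966063', group 1 = '96606'; at [28:35] match '7922572', group 1 = '792257'; at [39:42] match '420', group 1 = '42'.
`findall` collects group 1 from each match (4 total).

['92141', '96606', '792257', '42']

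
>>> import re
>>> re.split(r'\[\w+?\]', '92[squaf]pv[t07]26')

['92', 'pv', '26']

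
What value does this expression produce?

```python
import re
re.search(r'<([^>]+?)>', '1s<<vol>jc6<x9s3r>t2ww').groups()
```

('<vol',)

`search` walks the string left to right and returns the first match it finds.
The match spans [2:8] → '<<vol>'.
Captured: group 1 = '<vol'.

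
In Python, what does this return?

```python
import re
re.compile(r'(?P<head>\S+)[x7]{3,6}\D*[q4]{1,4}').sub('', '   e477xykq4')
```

'   '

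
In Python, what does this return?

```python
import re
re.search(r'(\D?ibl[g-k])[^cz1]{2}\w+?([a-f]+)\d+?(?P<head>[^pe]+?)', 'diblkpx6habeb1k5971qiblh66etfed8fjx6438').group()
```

Pattern: optionally a non-digit, then the literal 'ibl', then a character in [g-k] (captured); then exactly 2 of any character except [cz1], then one or more of a word character (lazy); then one or more of a character in [a-f] (captured); then one or more of a digit (lazy); then one or more of any character except [pe] (lazy) (captured as 'head').
The match spans [0:15] → 'diblkpx6habeb1k'.

'diblkpx6habeb1k'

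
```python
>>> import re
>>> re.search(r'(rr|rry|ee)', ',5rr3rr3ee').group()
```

'rr'

The match spans [2:4] → 'rr'.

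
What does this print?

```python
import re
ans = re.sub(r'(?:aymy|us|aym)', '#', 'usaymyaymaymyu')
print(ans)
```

####u

Alternation tries branches left to right and keeps the first one that lets the overall match succeed at that position.
`sub` substitutes '#' at each match site.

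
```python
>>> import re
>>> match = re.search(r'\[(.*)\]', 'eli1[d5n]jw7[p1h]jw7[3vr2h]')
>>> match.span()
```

`re.search` tries every starting position until one works.
The match spans [4:27] → '[d5n]jw7[p1h]jw7[3vr2h]'.
Captured: group 1 = 'd5n]jw7[p1h]jw7[3vr2h'.

(4, 27)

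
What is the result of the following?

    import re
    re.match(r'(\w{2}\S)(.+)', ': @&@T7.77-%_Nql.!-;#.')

None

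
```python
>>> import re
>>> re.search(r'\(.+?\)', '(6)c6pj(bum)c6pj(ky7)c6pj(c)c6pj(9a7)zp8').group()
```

A `+?`/`*?`/`{m,n}?` starts at its minimum and grows only as far as needed for what follows to match.
`re.search` scans for the first position where the pattern succeeds.
The match spans [0:3] → '(6)'.

'(6)'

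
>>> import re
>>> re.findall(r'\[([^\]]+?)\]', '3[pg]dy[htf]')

['pg', 'htf']

Because there's exactly one group, `findall` drops the full match and keeps group 1 from each hit.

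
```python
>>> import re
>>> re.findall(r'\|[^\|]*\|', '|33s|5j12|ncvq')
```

['|33s|']

Walking the string: at [0:5] → '|33s|'.
`findall` yields the raw match text (1 of them) because the pattern has no groups.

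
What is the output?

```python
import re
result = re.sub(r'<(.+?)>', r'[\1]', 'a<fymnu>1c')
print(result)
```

a[fymnu]1c

Matches: at [1:8] → '<fymnu>'.
`\1` in the replacement pulls in group 1's text for each match.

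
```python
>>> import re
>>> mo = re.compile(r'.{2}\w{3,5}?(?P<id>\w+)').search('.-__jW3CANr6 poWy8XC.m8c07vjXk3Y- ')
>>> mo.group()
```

'.-__jW3CANr6'

The pattern matches exactly 2 of any character, then 3 to 5 of a word character (lazy); then one or more of a word character (captured as 'id').
`search` walks the string left to right and returns the first match it finds.
The match spans [0:12] → '.-__jW3CANr6'.
Captured: group 1 = 'W3CANr6'.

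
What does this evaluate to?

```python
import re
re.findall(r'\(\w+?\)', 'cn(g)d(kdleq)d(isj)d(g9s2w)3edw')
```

['(g)', '(kdleq)', '(isj)', '(g9s2w)']

No capturing groups, so `findall` returns the 4 full match strings.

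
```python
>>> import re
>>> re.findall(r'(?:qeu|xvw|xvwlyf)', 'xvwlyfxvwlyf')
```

`|` is ordered: at each position the engine commits to the first alternative that works.
Walking the string: at [0:3] → 'xvw'; at [6:9] → 'xvw'.
Since nothing is captured, `findall` lists the 2 matched substrings directly.

['xvw', 'xvw']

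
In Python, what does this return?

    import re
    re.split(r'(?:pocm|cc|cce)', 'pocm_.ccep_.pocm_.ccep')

`|` is ordered: at each position the engine commits to the first alternative that works.
Matches to split on: at [0:4] → 'pocm'; at [6:8] → 'cc'; at [12:16] → 'pocm'; at [18:20] → 'cc'.
Each match becomes a cut point; 5 segments remain.

['', '_.', 'ep_.', '_.', 'ep']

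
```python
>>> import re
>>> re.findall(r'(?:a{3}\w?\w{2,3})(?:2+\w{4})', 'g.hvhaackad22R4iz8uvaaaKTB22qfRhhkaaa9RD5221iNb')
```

The pattern matches exactly 3 of the literal 'a', then optionally a word character, then 2 to 3 of a word character (non-capturing group); then one or more of the literal '2', then exactly 4 of a word character (non-capturing group).
Matches: at [20:32] → 'aaaKTB22qfRh'; at [34:47] → 'aaa9RD5221iNb'.
With no groups in the pattern, `findall` gives back each whole match — 2 here.

['aaaKTB22qfRh', 'aaa9RD5221iNb']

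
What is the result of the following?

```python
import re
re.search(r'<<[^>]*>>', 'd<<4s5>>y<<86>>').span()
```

`re.search` scans for the first position where the pattern succeeds.
The match spans [1:8] → '<<4s5>>'.

(1, 8)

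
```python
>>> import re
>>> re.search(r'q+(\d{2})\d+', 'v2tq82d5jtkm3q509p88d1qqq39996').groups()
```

The match spans [13:17] → 'q509'.
Captured: group 1 = '50'.

('50',)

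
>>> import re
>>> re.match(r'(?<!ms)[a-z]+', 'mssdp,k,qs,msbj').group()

`match` is anchored at position 0; if the pattern doesn't fit there, it returns None.
The match spans [0:5] → 'mssdp'.

'mssdp'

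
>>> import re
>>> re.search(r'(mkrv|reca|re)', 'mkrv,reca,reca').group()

The match spans [0:4] → 'mkrv'.

'mkrv'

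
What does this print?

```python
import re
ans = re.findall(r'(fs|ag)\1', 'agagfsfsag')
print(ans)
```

After group 1 captures some text, `\1` only succeeds where that same text appears again.
Walking the string: at [0:4] match 'agag', group 1 = 'ag'; at [4:8] match 'fsfs', group 1 = 'fs'.
Because there's exactly one group, `findall` drops the full match and keeps group 1 from each hit.

['ag', 'fs']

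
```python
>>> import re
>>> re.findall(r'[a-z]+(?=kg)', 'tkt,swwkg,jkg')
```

['sww', 'j']

The `(?=…)`/`(?<=…)` assertion just peeks at neighbouring text; it doesn't advance the match position.
Scanning left to right: at [4:7] → 'sww'; at [10:11] → 'j'.
Since nothing is captured, `findall` lists the 2 matched substrings directly.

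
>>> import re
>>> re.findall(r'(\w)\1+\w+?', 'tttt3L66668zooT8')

['t', '6', 'o']

The backreference `\1` re-matches whatever the first group consumed, character for character.
Walking the string: at [0:5] match 'tttt3', group 1 = 't'; at [6:11] match '66668', group 1 = '6'; at [12:15] match 'ooT', group 1 = 'o'.
Because there's exactly one group, `findall` drops the full match and keeps group 1 from each hit.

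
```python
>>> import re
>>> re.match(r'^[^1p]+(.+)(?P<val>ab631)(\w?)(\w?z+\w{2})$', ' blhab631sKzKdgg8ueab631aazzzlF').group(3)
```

'a'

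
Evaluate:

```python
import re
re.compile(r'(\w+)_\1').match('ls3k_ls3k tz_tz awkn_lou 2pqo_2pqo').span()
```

After group 1 captures some text, `\1` only succeeds where that same text appears again.
With `match`, the pattern is implicitly anchored at the beginning.
The match spans [0:9] → 'ls3k_ls3k'.
Captured: group 1 = 'ls3k'.

(0, 9)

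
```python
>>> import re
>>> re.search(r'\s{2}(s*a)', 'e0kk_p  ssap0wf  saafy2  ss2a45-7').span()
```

(6, 11)

The pattern matches exactly 2 of whitespace; then zero or more of the literal 's', then a literal 'a' (captured).
`re.search` tries every starting position until one works.
The match spans [6:11] → '  ssa'.
Captured: group 1 = 'ssa'.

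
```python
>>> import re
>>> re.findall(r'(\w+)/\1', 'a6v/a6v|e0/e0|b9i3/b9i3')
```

`\1` is not a pattern — it's the concrete string captured by group 1, re-applied verbatim.
Matches: at [0:7] match 'a6v/a6v', group 1 = 'a6v'; at [8:13] match 'e0/e0', group 1 = 'e0'; at [14:23] match 'b9i3/b9i3', group 1 = 'b9i3'.
With a single group, `findall` returns only what that group captured — 3 items.

['a6v', 'e0', 'b9i3']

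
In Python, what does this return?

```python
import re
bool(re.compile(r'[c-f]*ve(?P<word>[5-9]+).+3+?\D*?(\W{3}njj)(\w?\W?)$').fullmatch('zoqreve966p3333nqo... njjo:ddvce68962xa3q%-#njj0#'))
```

False

Pattern: zero or more of a character in [c-f], then the literal 've'; then one or more of a character in [5-9] (captured as 'word'); then one or more of any character, then one or more of the literal '3' (lazy), then zero or more of a non-digit (lazy); then exactly 3 of a non-word character, then the literal 'njj' (captured); then optionally a word character, then optionally a non-word character (captured); then anchored at the end.
`re.fullmatch` is like wrapping the pattern in `^…$` (in single-line mode).
Here there's no way to consume every character, so the call returns None, and `bool(None)` is False.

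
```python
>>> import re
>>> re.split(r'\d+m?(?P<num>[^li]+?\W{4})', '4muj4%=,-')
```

['', 'uj4%=,-', '']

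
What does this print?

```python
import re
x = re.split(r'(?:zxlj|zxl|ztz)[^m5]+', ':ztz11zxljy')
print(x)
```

[':', '']

Each match becomes a cut point; 2 segments remain.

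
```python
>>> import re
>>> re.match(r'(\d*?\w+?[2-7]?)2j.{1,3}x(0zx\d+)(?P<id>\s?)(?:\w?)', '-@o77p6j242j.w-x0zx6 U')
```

None

This matches zero or more of a digit (lazy), then one or more of a word character (lazy), then optionally a character in [2-7] (captured); then the literal '2j', then 1 to 3 of any character, then the literal 'x'; then the literal '0zx', then one or more of a digit (captured); then optionally whitespace (captured as 'id'); then optionally a word character (non-capturing group).
With `match`, the pattern is implicitly anchored at the beginning.
Here position 0 doesn't satisfy it, so the call returns None.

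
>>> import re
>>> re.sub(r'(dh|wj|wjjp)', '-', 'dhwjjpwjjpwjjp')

'--jp-jp-jp'

Branches in `(...|...)` are attempted left-to-right; the first branch that allows the whole pattern to succeed is taken.
Every occurrence is swapped for '-'.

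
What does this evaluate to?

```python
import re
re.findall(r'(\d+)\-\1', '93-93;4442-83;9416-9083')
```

`\1` has to match the exact text group 1 already captured.
Matches: at [0:5] match '93-93', group 1 = '93'.
With a single group, `findall` returns only what that group captured — 1 item.

['93']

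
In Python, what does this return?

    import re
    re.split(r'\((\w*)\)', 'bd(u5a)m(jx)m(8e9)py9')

Matches to split on: at [2:7] → '(u5a)'; at [8:12] → '(jx)'; at [13:18] → '(8e9)'.
With a capturing group present, the delimiter's captured portion is kept in the result list.

['bd', 'u5a', 'm', 'jx', 'm', '8e9', 'py9']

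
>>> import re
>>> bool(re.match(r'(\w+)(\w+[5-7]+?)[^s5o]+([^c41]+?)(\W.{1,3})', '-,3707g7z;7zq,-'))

False

Pattern: one or more of a word character (captured); then one or more of a word character, then one or more of a character in [5-7] (lazy) (captured); then one or more of any character except [s5o]; then one or more of any character except [c41] (lazy) (captured); then a non-word character, then 1 to 3 of any character (captured).
`re.match` won't scan ahead — the pattern has to work from the very first character.
Here position 0 doesn't satisfy it, so the call returns None, and `bool(None)` is False.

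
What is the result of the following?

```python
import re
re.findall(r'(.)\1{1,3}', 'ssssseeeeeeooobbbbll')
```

['s', 'e', 'e', 'o', 'b', 'l']

`\1` is not a pattern — it's the concrete string captured by group 1, re-applied verbatim.
Matches: at [0:4] match 'ssss', group 1 = 's'; at [5:9] match 'eeee', group 1 = 'e'; at [9:11] match 'ee', group 1 = 'e'; at [11:14] match 'ooo', group 1 = 'o'; at [14:18] match 'bbbb', group 1 = 'b'; ….
Because there's exactly one group, `findall` drops the full match and keeps group 1 from each hit.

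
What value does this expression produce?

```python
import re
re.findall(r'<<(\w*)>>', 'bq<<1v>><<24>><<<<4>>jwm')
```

Walking the string: at [2:8] match '<<1v>>', group 1 = '1v'; at [8:14] match '<<24>>', group 1 = '24'; at [16:21] match '<<4>>', group 1 = '4'.
One capturing group, so `findall` returns just the captured substring from each match — 3 in all.

['1v', '24', '4']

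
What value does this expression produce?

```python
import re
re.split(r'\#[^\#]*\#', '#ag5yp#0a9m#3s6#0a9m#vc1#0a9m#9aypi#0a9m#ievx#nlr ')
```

['', '0a9m', '0a9m', '0a9m', '0a9m', 'nlr ']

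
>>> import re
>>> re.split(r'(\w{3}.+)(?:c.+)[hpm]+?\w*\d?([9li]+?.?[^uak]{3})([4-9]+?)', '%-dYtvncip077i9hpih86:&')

The pattern matches exactly 3 of a word character, then one or more of any character (captured); then a literal 'c', then one or more of any character (non-capturing group); then one or more of one of [hpm] (lazy), then zero or more of a word character, then optionally a digit; then one or more of one of [9li] (lazy), then optionally any character, then exactly 3 of any character except [uak] (captured); then one or more of a character in [4-9] (lazy) (captured).
Matches to split on: at [2:20] → 'dYtvncip077i9hpih8'.
The group in the pattern means `split` returns the separators' captures alongside the pieces.

['%-', 'dYtvn', '9hpih', '8', '6:&']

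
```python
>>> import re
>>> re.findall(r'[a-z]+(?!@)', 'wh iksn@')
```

Because the assertion is negative and zero-width, positions next to the forbidden text are skipped.
Scanning left to right: at [0:2] → 'wh'; at [3:6] → 'iks'.
`findall` yields the raw match text (2 of them) because the pattern has no groups.

['wh', 'iks']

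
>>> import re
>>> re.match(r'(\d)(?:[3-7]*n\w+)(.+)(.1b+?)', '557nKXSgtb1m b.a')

None

This matches a digit (captured); then zero or more of a character in [3-7], then a literal 'n', then one or more of a word character (non-capturing group); then one or more of any character (captured); then any character, then the literal '1', then one or more of a literal 'b' (lazy) (captured).
`re.match` won't scan ahead — the pattern has to work from the very first character.
Here position 0 doesn't satisfy it, so the call returns None.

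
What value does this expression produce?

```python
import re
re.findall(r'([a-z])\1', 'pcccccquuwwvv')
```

`\1` is not a pattern — it's the concrete string captured by group 1, re-applied verbatim.
Walking the string: at [1:3] match 'cc', group 1 = 'c'; at [3:5] match 'cc', group 1 = 'c'; at [7:9] match 'uu', group 1 = 'u'; at [9:11] match 'ww', group 1 = 'w'; at [11:13] match 'vv', group 1 = 'v'.
Because there's exactly one group, `findall` drops the full match and keeps group 1 from each hit.

['c', 'c', 'u', 'w', 'v']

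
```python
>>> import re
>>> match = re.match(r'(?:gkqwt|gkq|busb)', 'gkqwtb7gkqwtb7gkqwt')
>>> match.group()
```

'gkqwt'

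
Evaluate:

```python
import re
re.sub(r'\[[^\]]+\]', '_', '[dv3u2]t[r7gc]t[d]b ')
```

`sub` substitutes '_' at each match site.

'_t_t_b '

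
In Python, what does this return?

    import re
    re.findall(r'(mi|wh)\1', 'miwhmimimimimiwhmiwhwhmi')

`\1` is not a pattern — it's the concrete string captured by group 1, re-applied verbatim.
Because there's exactly one group, `findall` drops the full match and keeps group 1 from each hit.

['mi', 'mi', 'wh']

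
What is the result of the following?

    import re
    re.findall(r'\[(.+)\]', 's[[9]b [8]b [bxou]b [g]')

['[9]b [8]b [bxou]b [g']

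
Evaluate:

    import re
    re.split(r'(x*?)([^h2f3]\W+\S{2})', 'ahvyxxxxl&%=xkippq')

This matches zero or more of a literal 'x' (lazy) (captured); then any character except [h2f3], then one or more of a non-word character, then exactly 2 of a non-whitespace character (captured).
Matches to split on: at [4:14] → 'xxxxl&%=xk'.
The group in the pattern means `split` returns the separators' captures alongside the pieces.

['ahvy', 'xxxx', 'l&%=xk', 'ippq']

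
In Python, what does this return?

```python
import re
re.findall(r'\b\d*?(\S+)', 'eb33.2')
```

This matches a word boundary (`\b`, zero-width); then zero or more of a digit (lazy); then one or more of a non-whitespace character (captured).
Scanning left to right: at [0:6] match 'eb33.2', group 1 = 'eb33.2'.
With a single group, `findall` returns only what that group captured — 1 item.

['eb33.2']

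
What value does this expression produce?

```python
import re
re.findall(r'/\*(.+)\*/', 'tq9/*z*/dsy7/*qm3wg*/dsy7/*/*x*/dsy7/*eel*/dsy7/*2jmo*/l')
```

['z*/dsy7/*qm3wg*/dsy7/*/*x*/dsy7/*eel*/dsy7/*2jmo']

Because there's exactly one group, `findall` drops the full match and keeps group 1 from the one hit.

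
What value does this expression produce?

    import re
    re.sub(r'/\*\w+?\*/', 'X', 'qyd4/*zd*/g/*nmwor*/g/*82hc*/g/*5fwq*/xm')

Each match is replaced by 'X'.

'qyd4XgXgXgXxm'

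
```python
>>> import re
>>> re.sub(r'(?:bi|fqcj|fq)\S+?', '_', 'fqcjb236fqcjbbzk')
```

The regex engine tests alternatives in the order written; an earlier branch that matches wins even if a later one would match more.
Each match is replaced by '_'.

'_236_bzk'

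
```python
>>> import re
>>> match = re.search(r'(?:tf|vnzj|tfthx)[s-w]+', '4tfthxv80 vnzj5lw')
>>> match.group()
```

'tft'

Alternation tries branches left to right and keeps the first one that lets the overall match succeed at that position.
`search` walks the string left to right and returns the first match it finds.
The match spans [1:4] → 'tft'.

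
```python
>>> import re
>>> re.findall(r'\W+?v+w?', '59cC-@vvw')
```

['-@vvw']

Pattern: one or more of a non-word character (lazy); then one or more of a literal 'v', then optionally the literal 'w'.
Matches: at [4:9] → '-@vvw'.
No capturing groups, so `findall` returns the 1 full match string.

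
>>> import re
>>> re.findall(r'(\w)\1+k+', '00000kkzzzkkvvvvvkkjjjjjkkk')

['0', 'z', 'v', 'j']

`\1` has to match the exact text group 1 already captured.
`findall` collects group 1 from each match (4 total).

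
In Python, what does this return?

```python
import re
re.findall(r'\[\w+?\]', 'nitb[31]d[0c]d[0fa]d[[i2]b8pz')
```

`findall` yields the raw match text (4 of them) because the pattern has no groups.

['[31]', '[0c]', '[0fa]', '[i2]']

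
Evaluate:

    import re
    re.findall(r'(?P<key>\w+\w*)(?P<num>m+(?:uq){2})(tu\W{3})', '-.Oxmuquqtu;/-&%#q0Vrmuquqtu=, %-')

Pattern: one or more of a word character, then zero or more of a word character (captured as 'key'); then one or more of a literal 'm', then the literal 'uq' repeated 2 times (captured as 'num'); then the literal 'tu', then exactly 3 of a non-word character (captured).
`findall` packs the 3 group values into a tuple for every match.

[('Ox', 'muquq', 'tu;/-'), ('q0Vr', 'muquq', 'tu=, ')]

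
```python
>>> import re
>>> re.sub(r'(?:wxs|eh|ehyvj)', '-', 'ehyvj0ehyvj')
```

Alternation tries branches left to right and keeps the first one that lets the overall match succeed at that position.
Every occurrence is swapped for '-'.

'-yvj0-yvj'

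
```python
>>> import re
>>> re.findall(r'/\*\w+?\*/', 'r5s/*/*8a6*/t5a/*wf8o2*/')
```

['/*8a6*/', '/*wf8o2*/']

Walking the string: at [5:12] → '/*8a6*/'; at [15:24] → '/*wf8o2*/'.
No capturing groups, so `findall` returns the 2 full match strings.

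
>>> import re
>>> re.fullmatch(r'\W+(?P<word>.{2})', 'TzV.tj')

Pattern: one or more of a non-word character; then exactly 2 of any character (captured as 'word').
`re.fullmatch` is like wrapping the pattern in `^…$` (in single-line mode).
Here there's no way to consume every character, so the call returns None.

None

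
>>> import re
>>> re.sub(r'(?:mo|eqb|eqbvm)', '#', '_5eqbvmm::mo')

'_5#vmm::#'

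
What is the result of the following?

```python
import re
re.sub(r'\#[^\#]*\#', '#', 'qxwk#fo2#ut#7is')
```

Matches: at [4:9] → '#fo2#'.
Each match is replaced by '#'.

'qxwk#ut#7is'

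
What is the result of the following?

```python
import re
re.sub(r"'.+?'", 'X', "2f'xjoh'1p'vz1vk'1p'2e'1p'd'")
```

'2fX1pX1pX1pX'

Lazy quantifiers expand one character at a time until the remainder of the pattern can match.
Matches: at [2:8] → "'xjoh'"; at [10:17] → "'vz1vk'"; at [19:23] → "'2e'"; at [25:28] → "'d'".
`sub` substitutes 'X' at each match site.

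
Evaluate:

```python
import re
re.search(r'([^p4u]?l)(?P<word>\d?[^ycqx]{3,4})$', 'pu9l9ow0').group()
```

This matches optionally any character except [p4u], then a literal 'l' (captured); then optionally a digit, then 3 to 4 of any character except [ycqx] (captured as 'word'); then anchored at the end.
`re.search` scans for the first position where the pattern succeeds.
The match spans [2:8] → '9l9ow0'.
Captured: group 1 = '9l', group 2 = '9ow0'.

'9l9ow0'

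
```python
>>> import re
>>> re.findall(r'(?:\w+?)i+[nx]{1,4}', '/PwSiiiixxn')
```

The pattern matches one or more of a word character (lazy) (non-capturing group); then one or more of the literal 'i', then 1 to 4 of one of [nx].
Walking the string: at [1:11] → 'PwSiiiixxn'.
`findall` yields the raw match text (1 of them) because the pattern has no groups.

['PwSiiiixxn']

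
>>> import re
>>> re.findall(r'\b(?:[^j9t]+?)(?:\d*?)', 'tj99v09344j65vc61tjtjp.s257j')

A `+?`/`*?`/`{m,n}?` starts at its minimum and grows only as far as needed for what follows to match.
No capturing groups, so `findall` returns the 2 full match strings.

['.', 's']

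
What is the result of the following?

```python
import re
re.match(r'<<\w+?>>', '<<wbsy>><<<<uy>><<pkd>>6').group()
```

`re.match` won't scan ahead — the pattern has to work from the very first character.
The match spans [0:8] → '<<wbsy>>'.

'<<wbsy>>'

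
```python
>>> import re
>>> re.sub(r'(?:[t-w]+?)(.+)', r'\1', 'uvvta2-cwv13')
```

The pattern matches one or more of a character in [t-w] (lazy) (non-capturing group); then one or more of any character (captured).
Matches: at [0:12] → 'uvvta2-cwv13'.
Each match is replaced using the text its own group 1 captured.

'vvta2-cwv13'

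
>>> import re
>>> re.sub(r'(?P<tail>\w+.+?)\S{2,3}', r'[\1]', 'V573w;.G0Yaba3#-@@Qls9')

'[V573w;][Yaba3#][Ql]'

This matches one or more of a word character, then one or more of any character (lazy) (captured as 'tail'); then 2 to 3 of a non-whitespace character.
Matches: at [0:9] → 'V573w;.G0'; at [9:18] → 'Yaba3#-@@'; at [18:22] → 'Qls9'.
Each match is replaced using the text its own group 1 captured.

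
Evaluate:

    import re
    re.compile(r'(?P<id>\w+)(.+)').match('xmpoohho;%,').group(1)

'xmpoohho'

The match spans [0:11] → 'xmpoohho;%,'.
Captured: group 1 = 'xmpoohho', group 2 = ';%,'.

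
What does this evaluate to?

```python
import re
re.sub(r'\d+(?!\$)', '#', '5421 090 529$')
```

The negative lookaround is zero-width — it rules out positions where the adjacent text would match, without consuming anything.
`sub` substitutes '#' at each match site.

'# # #9$'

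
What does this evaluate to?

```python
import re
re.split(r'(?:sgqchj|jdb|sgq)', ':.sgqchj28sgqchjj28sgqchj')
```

Alternation tries branches left to right and keeps the first one that lets the overall match succeed at that position.
Splitting on the pattern gives 4 pieces.

[':.', '28', 'j28', '']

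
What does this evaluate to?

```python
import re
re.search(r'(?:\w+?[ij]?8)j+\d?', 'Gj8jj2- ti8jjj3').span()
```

(0, 6)

The match spans [0:6] → 'Gj8jj2'.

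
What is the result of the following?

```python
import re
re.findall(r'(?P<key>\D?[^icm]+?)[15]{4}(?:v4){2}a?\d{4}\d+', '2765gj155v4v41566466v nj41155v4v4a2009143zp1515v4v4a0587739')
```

['2765gj155v4v41566466v nj4', 'zp']

Pattern: optionally a non-digit, then one or more of any character except [icm] (lazy) (captured as 'key'); then exactly 4 of one of [15]; then the literal 'v4' repeated 2 times, then optionally the literal 'a', then exactly 4 of a digit; then one or more of a digit.
`findall` collects group 1 from each match (2 total).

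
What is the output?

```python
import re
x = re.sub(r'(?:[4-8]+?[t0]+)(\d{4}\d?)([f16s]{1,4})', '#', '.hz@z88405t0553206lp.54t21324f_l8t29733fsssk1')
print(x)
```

.hz@z8840#lp.#_l#k1

`sub` substitutes '#' at each match site.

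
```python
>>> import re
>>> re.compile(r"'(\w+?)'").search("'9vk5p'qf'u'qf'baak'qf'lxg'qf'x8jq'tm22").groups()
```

('9vk5p',)

The match spans [0:7] → "'9vk5p'".
Captured: group 1 = '9vk5p'.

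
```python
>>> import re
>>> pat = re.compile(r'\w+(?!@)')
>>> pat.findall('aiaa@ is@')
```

A negative assertion filters positions out without eating any characters.
Since nothing is captured, `findall` lists the 2 matched substrings directly.

['aia', 'i']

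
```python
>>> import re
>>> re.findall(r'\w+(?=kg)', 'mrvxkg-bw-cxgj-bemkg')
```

['mrvx', 'bem']

Because the assertion is zero-width, the text it checks is not consumed and won't appear in the result.
`findall` yields the raw match text (2 of them) because the pattern has no groups.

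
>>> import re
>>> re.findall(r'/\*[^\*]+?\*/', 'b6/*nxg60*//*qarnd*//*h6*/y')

`findall` yields the raw match text (3 of them) because the pattern has no groups.

['/*nxg60*/', '/*qarnd*/', '/*h6*/']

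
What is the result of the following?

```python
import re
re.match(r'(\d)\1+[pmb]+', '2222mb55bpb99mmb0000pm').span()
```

(0, 6)

With `match`, the pattern is implicitly anchored at the beginning.
The match spans [0:6] → '2222mb'.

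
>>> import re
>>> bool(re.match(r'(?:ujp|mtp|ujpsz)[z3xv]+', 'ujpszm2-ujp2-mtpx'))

`match` is anchored at position 0; if the pattern doesn't fit there, it returns None.
Here the string doesn't start with a match, so the call returns None, and `bool(None)` is False.

False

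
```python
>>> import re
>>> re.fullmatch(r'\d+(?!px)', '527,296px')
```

None

`re.fullmatch` requires the pattern to consume the entire string.
Here there's no way to consume every character, so the call returns None.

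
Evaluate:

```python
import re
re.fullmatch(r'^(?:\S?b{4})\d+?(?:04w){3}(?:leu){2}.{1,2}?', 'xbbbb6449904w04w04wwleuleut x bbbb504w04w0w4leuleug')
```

None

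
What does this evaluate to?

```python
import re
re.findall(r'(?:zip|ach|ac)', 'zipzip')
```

['zip', 'zip']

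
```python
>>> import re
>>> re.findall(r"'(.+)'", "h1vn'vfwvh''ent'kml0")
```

["vfwvh''ent"]

Because there's exactly one group, `findall` drops the full match and keeps group 1 from the one hit.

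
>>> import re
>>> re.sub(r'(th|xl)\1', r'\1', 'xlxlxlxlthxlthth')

`\1` has to match the exact text group 1 already captured.
Matches: at [0:4] → 'xlxl'; at [4:8] → 'xlxl'; at [12:16] → 'thth'.
Each match is replaced using the text its own group 1 captured.

'xlxlthxlth'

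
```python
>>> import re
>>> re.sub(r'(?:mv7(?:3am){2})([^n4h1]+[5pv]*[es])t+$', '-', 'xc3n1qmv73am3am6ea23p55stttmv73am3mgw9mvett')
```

'xc3n1q-'

Every occurrence is swapped for '-'.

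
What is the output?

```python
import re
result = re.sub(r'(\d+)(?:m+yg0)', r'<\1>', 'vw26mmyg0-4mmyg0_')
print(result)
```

This matches one or more of a digit (captured); then one or more of the literal 'm', then the literal 'yg0' (non-capturing group).
Matches: at [2:9] → '26mmyg0'; at [10:16] → '4mmyg0'.
`\1` in the replacement pulls in group 1's text for each match.

vw<26>-<4>_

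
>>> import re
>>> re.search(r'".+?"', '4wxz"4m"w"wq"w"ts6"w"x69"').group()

`re.search` scans for the first position where the pattern succeeds.
The match spans [4:8] → '"4m"'.

'"4m"'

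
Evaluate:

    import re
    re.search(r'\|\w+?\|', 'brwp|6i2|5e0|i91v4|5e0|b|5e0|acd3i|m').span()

`re.search` tries every starting position until one works.
The match spans [4:9] → '|6i2|'.

(4, 9)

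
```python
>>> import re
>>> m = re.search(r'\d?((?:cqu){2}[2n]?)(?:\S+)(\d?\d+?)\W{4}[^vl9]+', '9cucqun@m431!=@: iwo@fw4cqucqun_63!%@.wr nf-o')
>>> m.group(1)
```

'cqucqun'

The pattern matches optionally a digit; then the literal 'cqu' repeated 2 times, then optionally one of [2n] (captured); then one or more of a non-whitespace character (non-capturing group); then optionally a digit, then one or more of a digit (lazy) (captured); then exactly 4 of a non-word character, then one or more of any character except [vl9].
`re.search` scans for the first position where the pattern succeeds.
The match spans [23:45] → '4cqucqun_63!%@.wr nf-o'.
Captured: group 1 = 'cqucqun', group 2 = '3'.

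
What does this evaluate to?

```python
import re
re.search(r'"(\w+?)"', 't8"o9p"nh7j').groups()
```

('o9p',)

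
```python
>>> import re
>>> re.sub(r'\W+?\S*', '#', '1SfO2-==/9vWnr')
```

'1SfO2#'

Pattern: one or more of a non-word character (lazy); then zero or more of a non-whitespace character.
Each match is replaced by '#'.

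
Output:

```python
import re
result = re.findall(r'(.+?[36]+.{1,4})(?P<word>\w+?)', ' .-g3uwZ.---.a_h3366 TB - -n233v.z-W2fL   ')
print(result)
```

The pattern matches one or more of any character (lazy), then one or more of one of [36], then 1 to 4 of any character (captured); then one or more of a word character (lazy) (captured as 'word').
Lazy quantifiers expand one character at a time until the remainder of the pattern can match.
Scanning left to right: at [0:8] match ' .-g3uwZ', groups = (' .-g3uw', 'Z'); at [8:23] match '.---.a_h3366 TB', groups = ('.---.a_h3366 T', 'B'); at [23:36] match ' - -n233v.z-W', groups = (' - -n233v.z-', 'W').
Multiple groups make `findall` return tuples — one 2-tuple for each match.

[(' .-g3uw', 'Z'), ('.---.a_h3366 T', 'B'), (' - -n233v.z-', 'W')]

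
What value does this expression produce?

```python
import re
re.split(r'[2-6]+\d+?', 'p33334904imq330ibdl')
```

['p', '04imq', 'ibdl']

This matches one or more of a character in [2-6]; then one or more of a digit (lazy).
Because the quantifier is non-greedy, it stops expanding at the earliest point where the rest of the pattern can succeed.
Matches to split on: at [1:7] → '333349'; at [12:15] → '330'.
Each match becomes a cut point; 3 segments remain.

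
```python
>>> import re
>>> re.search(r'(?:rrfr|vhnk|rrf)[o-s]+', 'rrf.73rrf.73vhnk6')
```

`re.search` tries every starting position until one works.
Here no position works, so the call returns None.

None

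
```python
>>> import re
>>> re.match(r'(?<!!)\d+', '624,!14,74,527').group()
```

'624'

Because the assertion is negative and zero-width, positions next to the forbidden text are skipped.
With `match`, the pattern is implicitly anchored at the beginning.
The match spans [0:3] → '624'.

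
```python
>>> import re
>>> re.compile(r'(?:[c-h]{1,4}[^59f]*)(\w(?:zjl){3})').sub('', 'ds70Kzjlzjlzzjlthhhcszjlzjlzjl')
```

''

Pattern: 1 to 4 of a character in [c-h], then zero or more of any character except [59f] (non-capturing group); then a word character, then the literal 'zjl' repeated 3 times (captured).
`sub` substitutes '' at each match site.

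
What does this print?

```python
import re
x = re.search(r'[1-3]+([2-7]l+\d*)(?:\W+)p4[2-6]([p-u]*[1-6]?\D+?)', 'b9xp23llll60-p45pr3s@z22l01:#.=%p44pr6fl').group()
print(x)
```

23llll60-p45pr3s

The pattern matches one or more of a character in [1-3]; then a character in [2-7], then one or more of a literal 'l', then zero or more of a digit (captured); then one or more of a non-word character (non-capturing group); then the literal 'p4', then a character in [2-6]; then zero or more of a character in [p-u], then optionally a character in [1-6], then one or more of a non-digit (lazy) (captured).
`re.search` tries every starting position until one works.
The match spans [4:20] → '23llll60-p45pr3s'.
Captured: group 1 = '3llll60', group 2 = 'pr3s'.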